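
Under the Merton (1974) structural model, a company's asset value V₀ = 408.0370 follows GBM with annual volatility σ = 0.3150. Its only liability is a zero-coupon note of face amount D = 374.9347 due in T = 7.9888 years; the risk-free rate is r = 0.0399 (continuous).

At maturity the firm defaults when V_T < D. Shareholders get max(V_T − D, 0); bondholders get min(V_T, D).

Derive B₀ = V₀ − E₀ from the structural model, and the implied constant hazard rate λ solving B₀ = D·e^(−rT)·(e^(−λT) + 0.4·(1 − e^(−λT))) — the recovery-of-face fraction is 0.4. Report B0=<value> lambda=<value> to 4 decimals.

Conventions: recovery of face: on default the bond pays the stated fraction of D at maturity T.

B0=212.4538 lambda=0.0574

Work the structural quantities from V₀ = 408.0370 against face 374.9347:
d₁ = [ln(V₀/D) + (r + σ²/2)T] / (σ√T)
   = [ln(408.0370/374.9347) + (0.0399 + 0.5·0.3150²)·7.9888] / (0.3150·√7.9888)
   = [0.084606 + 0.715097] / 0.890331 = 0.898209
d₂ = d₁ − σ√T = 0.898209 − 0.890331 = 0.007879
N(d₁) = 0.815463,  N(d₂) = 0.503143,  e^(−rT) = 0.727055
E₀ = V₀·N(d₁) − D·e^(−rT)·N(d₂)
   = 408.0370·0.815463 − 374.9347·0.727055·0.503143 = 195.583202
B₀ = V₀ − E₀ = 408.0370 − 195.583202 = 212.453798
e^(−λT) = (B₀·e^(rT)/D − 0.4)/(1 − 0.4) = (212.4538·1.375412/374.9347 − 0.4)/0.6 = 0.63227706
λ = −ln(0.63227706)/7.9888 = 0.057384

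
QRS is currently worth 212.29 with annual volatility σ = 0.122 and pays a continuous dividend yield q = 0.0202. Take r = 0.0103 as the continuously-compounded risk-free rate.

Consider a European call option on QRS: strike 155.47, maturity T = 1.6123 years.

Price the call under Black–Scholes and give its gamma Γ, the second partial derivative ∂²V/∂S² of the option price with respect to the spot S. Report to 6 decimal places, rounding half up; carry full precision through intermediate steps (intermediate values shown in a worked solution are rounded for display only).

price = 52.874703
Γ = 0.001637

σ√T = 0.122·√1.6123 = 0.154911
d₁ = (ln(S/K) + (r−q+σ²/2)T) / (σ√T) = (ln(212.29/155.47) + (0.0103−0.0202+0.122²/2)·1.6123) / 0.154911 = (0.311500 − 0.003963) / 0.154911 = 1.985250
d₂ = d₁ − σ√T = 1.985250 − 0.154911 = 1.830339
e^{−rT} = 0.983530
e^{−qT} = 0.967956
N(d₁) = 0.976442,  N(d₂) = 0.966400
Call price V = S·e^{−qT}·N(d₁) − K·e^{−rT}·N(d₂) = 200.646479 − 147.771776 = 52.874703
φ(d₁) = (1/√(2π))·e^{−d₁²/2} = 0.055601
Γ = e^{−qT}·φ(d₁) / (S·σ·√T) = 0.001637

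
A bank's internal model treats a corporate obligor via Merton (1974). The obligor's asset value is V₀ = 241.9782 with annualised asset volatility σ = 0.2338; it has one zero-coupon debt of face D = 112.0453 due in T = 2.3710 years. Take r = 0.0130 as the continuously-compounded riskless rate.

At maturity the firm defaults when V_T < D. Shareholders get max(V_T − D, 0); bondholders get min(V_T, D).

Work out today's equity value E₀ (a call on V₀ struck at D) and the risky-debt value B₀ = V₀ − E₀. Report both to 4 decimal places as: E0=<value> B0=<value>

E0=133.5965 B0=108.3817

Equity is a call on the firm's assets struck at D = 112.0453:
d₁ = [ln(V₀/D) + (r + σ²/2)T] / (σ√T)
   = [ln(241.9782/112.0453) + (0.0130 + 0.5·0.2338²)·2.3710] / (0.2338·√2.3710)
   = [0.769944 + 0.095625] / 0.360006 = 2.404317
d₂ = d₁ − σ√T = 2.404317 − 0.360006 = 2.044311
N(d₁) = 0.991899,  N(d₂) = 0.979539,  e^(−rT) = 0.969647
E₀ = V₀·N(d₁) − D·e^(−rT)·N(d₂)
   = 241.9782·0.991899 − 112.0453·0.969647·0.979539 = 133.596459
B₀ = V₀ − E₀ = 241.9782 − 133.596459 = 108.381741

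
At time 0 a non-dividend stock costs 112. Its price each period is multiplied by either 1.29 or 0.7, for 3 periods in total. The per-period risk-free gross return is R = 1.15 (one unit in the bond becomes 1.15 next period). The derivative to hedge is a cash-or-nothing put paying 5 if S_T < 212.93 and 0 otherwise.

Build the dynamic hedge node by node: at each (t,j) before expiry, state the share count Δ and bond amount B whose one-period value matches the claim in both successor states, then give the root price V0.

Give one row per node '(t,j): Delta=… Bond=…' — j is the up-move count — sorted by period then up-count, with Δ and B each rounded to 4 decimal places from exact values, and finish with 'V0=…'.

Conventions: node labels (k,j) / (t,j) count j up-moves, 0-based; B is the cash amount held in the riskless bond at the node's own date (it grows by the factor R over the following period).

Arbitrage-free pricing uses the up-move probability p* = (R−d)/(u−d) = 0.7627, discounting each step at R = 1.15.
Payoffs at expiry: V(3,0)=5.0000, V(3,1)=5.0000, V(3,2)=5.0000, V(3,3)=0.0000
(2,0): S=54.8800. Δ = (V_up−V_dn)/(S_up−S_dn) = (5.0000−5.0000)/(70.7952−38.4160) = 0.0000. V = [p*·5.0000 + (1−p*)·5.0000]/1.15 = 4.3478. B = V − Δ·S = 4.3478.
(2,1): S=101.1360. Δ = (V_up−V_dn)/(S_up−S_dn) = (5.0000−5.0000)/(130.4654−70.7952) = 0.0000. V = [p*·5.0000 + (1−p*)·5.0000]/1.15 = 4.3478. B = V − Δ·S = 4.3478.
(2,2): S=186.3792. Δ = (V_up−V_dn)/(S_up−S_dn) = (0.0000−5.0000)/(240.4292−130.4654) = -0.0455. V = [p*·0.0000 + (1−p*)·5.0000]/1.15 = 1.0317. B = V − Δ·S = 9.5063.
(1,0): S=78.4000. Δ = (V_up−V_dn)/(S_up−S_dn) = (4.3478−4.3478)/(101.1360−54.8800) = 0.0000. V = [p*·4.3478 + (1−p*)·4.3478]/1.15 = 3.7807. B = V − Δ·S = 3.7807.
(1,1): S=144.4800. Δ = (V_up−V_dn)/(S_up−S_dn) = (1.0317−4.3478)/(186.3792−101.1360) = -0.0389. V = [p*·1.0317 + (1−p*)·4.3478]/1.15 = 1.5814. B = V − Δ·S = 7.2019.
(0,0): S=112.0000. Δ = (V_up−V_dn)/(S_up−S_dn) = (1.5814−3.7807)/(144.4800−78.4000) = -0.0333. V = [p*·1.5814 + (1−p*)·3.7807]/1.15 = 1.8289. B = V − Δ·S = 5.5566.
Check: Δ(0,0)·S0 + B(0,0) = 1.8289 = V0.

(0,0): Delta=-0.0333 Bond=5.5566
(1,0): Delta=0.0000 Bond=3.7807
(1,1): Delta=-0.0389 Bond=7.2019
(2,0): Delta=0.0000 Bond=4.3478
(2,1): Delta=0.0000 Bond=4.3478
(2,2): Delta=-0.0455 Bond=9.5063
V0=1.8289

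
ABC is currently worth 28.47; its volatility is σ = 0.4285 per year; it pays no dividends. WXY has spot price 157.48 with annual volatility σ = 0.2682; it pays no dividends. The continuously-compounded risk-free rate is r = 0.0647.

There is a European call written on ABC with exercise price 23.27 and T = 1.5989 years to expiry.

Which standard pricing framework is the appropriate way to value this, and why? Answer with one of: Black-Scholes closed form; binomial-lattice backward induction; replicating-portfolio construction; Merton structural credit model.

Key observation: the strike-23.27 call on ABC is European-exercise on a continuously-modelled lognormal underlying, so its value is a single closed-form evaluation.

framework: Black-Scholes closed form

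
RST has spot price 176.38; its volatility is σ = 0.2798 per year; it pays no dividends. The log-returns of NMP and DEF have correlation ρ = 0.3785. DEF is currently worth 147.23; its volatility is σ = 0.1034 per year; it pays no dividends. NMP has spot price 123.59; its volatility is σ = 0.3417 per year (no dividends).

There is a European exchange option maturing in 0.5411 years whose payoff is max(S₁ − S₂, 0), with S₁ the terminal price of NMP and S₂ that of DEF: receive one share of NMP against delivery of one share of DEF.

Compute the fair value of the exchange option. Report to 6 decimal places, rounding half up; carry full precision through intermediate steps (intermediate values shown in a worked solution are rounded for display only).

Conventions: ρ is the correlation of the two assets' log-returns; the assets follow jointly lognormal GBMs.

σ_eff = √(σ₁² + σ₂² − 2ρσ₁σ₂) = √(0.3417² + 0.1034² − 2·0.3785·0.3417·0.1034) = 0.317339
d₁ = (ln(S₁/S₂) + (q₂ − q₁ + σ_eff²/2)T) / (σ_eff√T) = (ln(123.59/147.23) + (0.0 − 0.0 + 0.050352)·0.5411) / 0.233433 = -0.633075
d₂ = d₁ − σ_eff√T = -0.633075 − 0.233433 = -0.866508
N(d₁) = 0.263342,  N(d₂) = 0.193106
V = S₁·e^{−q₁T}·N(d₁) − S₂·e^{−q₂T}·N(d₂) = 32.546472 − 28.430952 = 4.115520
Key observation: the rate r is irrelevant here: denominating values in DEF turns the exchange into a ratio option on S₁/S₂, and discounting at r drops out.

exchange price = 4.115520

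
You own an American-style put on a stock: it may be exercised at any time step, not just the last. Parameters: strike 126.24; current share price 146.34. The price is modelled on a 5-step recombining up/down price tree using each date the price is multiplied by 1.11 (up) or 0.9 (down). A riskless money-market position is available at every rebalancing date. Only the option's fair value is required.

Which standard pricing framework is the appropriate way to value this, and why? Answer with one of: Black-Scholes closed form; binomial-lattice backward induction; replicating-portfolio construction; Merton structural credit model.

framework: binomial-lattice backward induction

Key observation: the defining feature is the embedded early-exercise option across 5 discrete dates on the spot-146.34 tree; pricing the strike-126.24 put means working backward with an exercise test at every node.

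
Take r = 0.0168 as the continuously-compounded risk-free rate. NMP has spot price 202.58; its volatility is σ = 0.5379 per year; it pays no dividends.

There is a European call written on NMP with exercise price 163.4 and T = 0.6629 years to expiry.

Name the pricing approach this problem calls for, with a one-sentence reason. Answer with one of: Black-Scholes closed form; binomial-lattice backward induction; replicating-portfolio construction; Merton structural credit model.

Key observation: with NMP following a GBM at constant σ and r, the European call struck at 163.4 prices in closed form — nothing here needs a stepwise model or a balance sheet.

framework: Black-Scholes closed form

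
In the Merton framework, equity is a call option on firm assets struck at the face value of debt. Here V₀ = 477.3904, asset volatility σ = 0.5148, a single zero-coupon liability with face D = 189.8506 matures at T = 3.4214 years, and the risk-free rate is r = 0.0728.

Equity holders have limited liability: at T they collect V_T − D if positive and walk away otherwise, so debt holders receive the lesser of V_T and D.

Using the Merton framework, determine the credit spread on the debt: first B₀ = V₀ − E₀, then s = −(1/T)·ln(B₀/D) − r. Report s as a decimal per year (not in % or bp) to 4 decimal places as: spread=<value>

Equity is a call on the firm's assets struck at D = 189.8506:
d₁ = [ln(V₀/D) + (r + σ²/2)T] / (σ√T)
   = [ln(477.3904/189.8506) + (0.0728 + 0.5·0.5148²)·3.4214] / (0.5148·√3.4214)
   = [0.922097 + 0.702446] / 0.952227 = 1.706046
d₂ = d₁ − σ√T = 1.706046 − 0.952227 = 0.753819
N(d₁) = 0.956000,  N(d₂) = 0.774521,  e^(−rT) = 0.779519
E₀ = V₀·N(d₁) − D·e^(−rT)·N(d₂)
   = 477.3904·0.956000 − 189.8506·0.779519·0.774521 = 341.762267
B₀ = V₀ − E₀ = 477.3904 − 341.762267 = 135.628133
spread = −(1/T)·ln(B₀/D) − r = −(1/3.4214)·ln(135.628133/189.8506) − 0.0728 = 0.02549912

spread=0.0255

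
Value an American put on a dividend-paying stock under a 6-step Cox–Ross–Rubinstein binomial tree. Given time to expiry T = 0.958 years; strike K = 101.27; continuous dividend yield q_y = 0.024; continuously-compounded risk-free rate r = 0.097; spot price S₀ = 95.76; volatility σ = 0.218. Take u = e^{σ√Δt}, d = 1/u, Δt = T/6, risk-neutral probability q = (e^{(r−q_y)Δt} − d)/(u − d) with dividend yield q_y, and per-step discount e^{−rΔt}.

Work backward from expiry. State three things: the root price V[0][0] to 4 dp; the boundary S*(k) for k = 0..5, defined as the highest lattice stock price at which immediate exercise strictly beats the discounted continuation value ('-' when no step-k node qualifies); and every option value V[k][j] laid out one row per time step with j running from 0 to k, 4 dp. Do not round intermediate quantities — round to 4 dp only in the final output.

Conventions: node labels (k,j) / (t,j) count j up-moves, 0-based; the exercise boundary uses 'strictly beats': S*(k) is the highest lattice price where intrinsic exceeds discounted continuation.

price = 8.6581
boundary = - - 80.4493 87.7714 80.4493 87.7714
tree:
8.6581
13.6853 4.7164
20.8207 8.1305 2.0062
27.5320 13.4986 3.8896 0.4940
33.6835 20.8207 7.3660 1.1038 0.0000
39.3217 27.5320 13.4986 2.4661 0.0000 0.0000
44.4896 33.6835 20.8207 5.5100 0.0000 0.0000 0.0000

Δt=0.15967, u=1.09102, d=0.91658, q=0.54545, disc=e^(-rΔt)=0.98463
k=6 terminal: V=max(K-S,0) → 44.4896 33.6835 20.8207 5.5100 0.0000 0.0000 0.0000
k=5: j=0 S=61.9483 intr=39.3217 cont=38.0023 V=39.3217[EX]; j=1 S=73.7380 intr=27.5320 cont=26.2577 V=27.5320[EX]; j=2 S=87.7714 intr=13.4986 cont=12.2779 V=13.4986[EX]; j=3 S=104.4757 intr=0.0000 cont=2.4661 V=2.4661[hold]; j=4 S=124.3590 intr=0.0000 cont=0.0000 V=0.0000[hold]; j=5 S=148.0264 intr=0.0000 cont=0.0000 V=0.0000[hold]  S*(5)=87.7714
k=4: j=0 S=67.5865 intr=33.6835 cont=32.3856 V=33.6835[EX]; j=1 S=80.4493 intr=20.8207 cont=19.5721 V=20.8207[EX]; j=2 S=95.7600 intr=5.5100 cont=7.3660 V=7.3660[hold]; j=3 S=113.9846 intr=0.0000 cont=1.1038 V=1.1038[hold]; j=4 S=135.6776 intr=0.0000 cont=0.0000 V=0.0000[hold]  S*(4)=80.4493
k=3: j=0 S=73.7380 intr=27.5320 cont=26.2577 V=27.5320[EX]; j=1 S=87.7714 intr=13.4986 cont=13.2747 V=13.4986[EX]; j=2 S=104.4757 intr=0.0000 cont=3.8896 V=3.8896[hold]; j=3 S=124.3590 intr=0.0000 cont=0.4940 V=0.4940[hold]  S*(3)=87.7714
k=2: j=0 S=80.4493 intr=20.8207 cont=19.5721 V=20.8207[EX]; j=1 S=95.7600 intr=5.5100 cont=8.1305 V=8.1305[hold]; j=2 S=113.9846 intr=0.0000 cont=2.0062 V=2.0062[hold]  S*(2)=80.4493
k=1: j=0 S=87.7714 intr=13.4986 cont=13.6853 V=13.6853[hold]; j=1 S=104.4757 intr=0.0000 cont=4.7164 V=4.7164[hold]  S*(1)=-
k=0: j=0 S=95.7600 intr=5.5100 cont=8.6581 V=8.6581[hold]  S*(0)=-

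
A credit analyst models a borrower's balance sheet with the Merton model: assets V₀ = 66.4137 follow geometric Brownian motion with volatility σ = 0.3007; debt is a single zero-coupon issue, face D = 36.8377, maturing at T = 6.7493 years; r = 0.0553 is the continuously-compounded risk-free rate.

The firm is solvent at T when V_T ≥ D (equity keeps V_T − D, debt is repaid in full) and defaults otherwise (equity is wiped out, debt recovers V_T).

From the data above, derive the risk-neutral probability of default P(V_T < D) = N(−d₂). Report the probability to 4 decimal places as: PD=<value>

Work the structural quantities from V₀ = 66.4137 against face 36.8377:
d₁ = [ln(V₀/D) + (r + σ²/2)T] / (σ√T)
   = [ln(66.4137/36.8377) + (0.0553 + 0.5·0.3007²)·6.7493] / (0.3007·√6.7493)
   = [0.589382 + 0.678374] / 0.781201 = 1.622829
d₂ = d₁ − σ√T = 1.622829 − 0.781201 = 0.841628
risk-neutral PD = N(−d₂) = N(-0.841628) = 0.199998

PD=0.2000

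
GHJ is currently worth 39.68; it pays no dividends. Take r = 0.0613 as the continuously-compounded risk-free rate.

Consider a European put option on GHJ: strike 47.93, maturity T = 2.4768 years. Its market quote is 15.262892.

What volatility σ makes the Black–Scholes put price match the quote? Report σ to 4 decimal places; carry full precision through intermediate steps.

sigma = 0.5921

At σ = 0.5921 the Black–Scholes value reproduces the quote:
σ√T = 0.5921·√2.4768 = 0.931838
d₁ = (ln(S/K) + (r+σ²/2)T) / (σ√T) = (ln(39.68/47.93) + (0.0613+0.5921²/2)·2.4768) / 0.931838 = (-0.188894 + 0.585989) / 0.931838 = 0.426141
d₂ = d₁ − σ√T = 0.426141 − 0.931838 = -0.505697
e^{−rT} = 0.859136
N(−d₁) = 0.335002,  N(−d₂) = 0.693465
V = K·e^{−rT}·N(−d₂) − S·N(−d₁) = 28.555789 − 13.292897 = 15.262892 (equal to the quote); since ∂V/∂σ > 0 for all σ, the implied volatility is unique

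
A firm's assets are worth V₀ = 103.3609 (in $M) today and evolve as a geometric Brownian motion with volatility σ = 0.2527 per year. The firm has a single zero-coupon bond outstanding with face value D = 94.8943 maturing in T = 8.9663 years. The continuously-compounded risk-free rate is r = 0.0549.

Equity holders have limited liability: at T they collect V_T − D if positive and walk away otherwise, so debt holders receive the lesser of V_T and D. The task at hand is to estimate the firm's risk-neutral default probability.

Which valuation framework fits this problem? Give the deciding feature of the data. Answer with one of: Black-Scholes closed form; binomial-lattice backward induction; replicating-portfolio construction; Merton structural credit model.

Key observation: a levered firm with one bullet debt due at 8.9663 years is the canonical structural-credit setup: equity is a call on the firm's assets struck at the face value.

framework: Merton structural credit model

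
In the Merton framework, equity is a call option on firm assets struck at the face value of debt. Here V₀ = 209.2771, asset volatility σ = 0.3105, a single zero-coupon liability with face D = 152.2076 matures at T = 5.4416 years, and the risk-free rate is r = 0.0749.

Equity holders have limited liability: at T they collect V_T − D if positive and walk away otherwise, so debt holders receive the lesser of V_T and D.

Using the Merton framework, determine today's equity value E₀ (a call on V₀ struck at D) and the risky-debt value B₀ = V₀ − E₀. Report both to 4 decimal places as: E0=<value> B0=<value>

E0=116.4094 B0=92.8677

Equity is a call on the firm's assets struck at D = 152.2076:
d₁ = [ln(V₀/D) + (r + σ²/2)T] / (σ√T)
   = [ln(209.2771/152.2076) + (0.0749 + 0.5·0.3105²)·5.4416] / (0.3105·√5.4416)
   = [0.318414 + 0.669889] / 0.724311 = 1.364473
d₂ = d₁ − σ√T = 1.364473 − 0.724311 = 0.640163
N(d₁) = 0.913791,  N(d₂) = 0.738967,  e^(−rT) = 0.665261
E₀ = V₀·N(d₁) − D·e^(−rT)·N(d₂)
   = 209.2771·0.913791 − 152.2076·0.665261·0.738967 = 116.409351
B₀ = V₀ − E₀ = 209.2771 − 116.409351 = 92.867749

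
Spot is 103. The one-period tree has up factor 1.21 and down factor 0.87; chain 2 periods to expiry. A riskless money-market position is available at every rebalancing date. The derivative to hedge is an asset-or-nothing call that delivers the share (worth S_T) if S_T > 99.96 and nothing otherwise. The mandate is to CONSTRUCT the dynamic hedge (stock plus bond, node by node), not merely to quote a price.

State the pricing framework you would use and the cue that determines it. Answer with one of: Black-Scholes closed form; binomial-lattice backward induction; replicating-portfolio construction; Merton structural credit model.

Key observation: what is demanded is not a single number but the (Δ, B) position at each node of the 1.21/0.87 tree starting at 103; constructing those positions is the replicating-portfolio method.

framework: replicating-portfolio construction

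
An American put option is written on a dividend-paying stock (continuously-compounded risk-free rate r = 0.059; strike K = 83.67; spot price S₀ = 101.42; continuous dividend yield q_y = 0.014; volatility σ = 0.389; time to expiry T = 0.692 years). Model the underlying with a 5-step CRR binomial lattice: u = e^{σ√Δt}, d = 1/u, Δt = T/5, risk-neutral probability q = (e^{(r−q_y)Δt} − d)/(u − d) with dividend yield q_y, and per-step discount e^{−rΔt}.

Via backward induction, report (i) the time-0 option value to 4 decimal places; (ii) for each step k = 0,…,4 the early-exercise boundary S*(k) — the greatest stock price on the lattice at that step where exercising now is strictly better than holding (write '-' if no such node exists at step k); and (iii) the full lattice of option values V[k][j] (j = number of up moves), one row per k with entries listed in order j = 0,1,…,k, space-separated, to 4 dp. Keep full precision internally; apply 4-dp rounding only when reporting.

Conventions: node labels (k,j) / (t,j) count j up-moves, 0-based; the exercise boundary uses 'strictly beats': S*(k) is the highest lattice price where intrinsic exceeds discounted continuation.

price = 4.1692
boundary = - - - - 56.8494
tree:
4.1692
7.0178 1.2196
11.4952 2.3895 0.0000
18.1054 4.6813 0.0000 0.0000
26.8206 9.1715 0.0000 0.0000 0.0000
34.4801 17.9685 0.0000 0.0000 0.0000 0.0000

Δt=0.13840, u=1.15571, d=0.86527, q=0.48539, disc=e^(-rΔt)=0.99187
k=5 terminal: V=max(K-S,0) → 34.4801 17.9685 0.0000 0.0000 0.0000 0.0000
k=4: j=0 S=56.8494 intr=26.8206 cont=26.2503 V=26.8206[EX]; j=1 S=75.9320 intr=7.7380 cont=9.1715 V=9.1715[hold]; j=2 S=101.4200 intr=0.0000 cont=0.0000 V=0.0000[hold]; j=3 S=135.4636 intr=0.0000 cont=0.0000 V=0.0000[hold]; j=4 S=180.9346 intr=0.0000 cont=0.0000 V=0.0000[hold]  S*(4)=56.8494
k=3: j=0 S=65.7015 intr=17.9685 cont=18.1054 V=18.1054[hold]; j=1 S=87.7554 intr=0.0000 cont=4.6813 V=4.6813[hold]; j=2 S=117.2123 intr=0.0000 cont=0.0000 V=0.0000[hold]; j=3 S=156.5569 intr=0.0000 cont=0.0000 V=0.0000[hold]  S*(3)=-
k=2: j=0 S=75.9320 intr=7.7380 cont=11.4952 V=11.4952[hold]; j=1 S=101.4200 intr=0.0000 cont=2.3895 V=2.3895[hold]; j=2 S=135.4636 intr=0.0000 cont=0.0000 V=0.0000[hold]  S*(2)=-
k=1: j=0 S=87.7554 intr=0.0000 cont=7.0178 V=7.0178[hold]; j=1 S=117.2123 intr=0.0000 cont=1.2196 V=1.2196[hold]  S*(1)=-
k=0: j=0 S=101.4200 intr=0.0000 cont=4.1692 V=4.1692[hold]  S*(0)=-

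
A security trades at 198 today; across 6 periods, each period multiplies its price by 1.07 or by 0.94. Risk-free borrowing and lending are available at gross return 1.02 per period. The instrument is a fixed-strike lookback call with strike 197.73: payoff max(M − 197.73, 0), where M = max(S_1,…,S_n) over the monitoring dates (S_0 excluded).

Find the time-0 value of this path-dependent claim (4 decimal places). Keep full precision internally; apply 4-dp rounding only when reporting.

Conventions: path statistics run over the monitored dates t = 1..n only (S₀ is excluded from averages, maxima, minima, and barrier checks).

price = 32.6481

No-arbitrage gives p* = (R−d)/(u−d) = 0.6154: enumerate every path, weight its payoff by its p*-probability, and discount by R^6.
Enumerate all 2^6 = 64 price paths (U = up ×1.07, D = down ×0.94); each path with k up-moves has probability p*^k·(1−p*)^(6−k).
DDDDDD: M=186.1200, payoff=0.0000, prob=0.003237
UDDDDD: M=211.8600, payoff=14.1300, prob=0.005179
DUDDDD: M=199.1484, payoff=1.4184, prob=0.005179
UUDDDD: M=226.6902, payoff=28.9602, prob=0.008287
DDUDDD: M=187.1995, payoff=0.0000, prob=0.005179
UDUDDD: M=213.0888, payoff=15.3588, prob=0.008287
DUUDDD: M=213.0888, payoff=15.3588, prob=0.008287
UUUDDD: M=242.5585, payoff=44.8285, prob=0.013259
DDDUDD: M=186.1200, payoff=0.0000, prob=0.005179
UDDUDD: M=211.8600, payoff=14.1300, prob=0.008287
DUDUDD: M=200.3035, payoff=2.5735, prob=0.008287
UUDUDD: M=228.0050, payoff=30.2750, prob=0.013259
DDUUDD: M=200.3035, payoff=2.5735, prob=0.008287
UDUUDD: M=228.0050, payoff=30.2750, prob=0.013259
DUUUDD: M=228.0050, payoff=30.2750, prob=0.013259
UUUUDD: M=259.5376, payoff=61.8076, prob=0.021215
DDDDUD: M=186.1200, payoff=0.0000, prob=0.005179
UDDDUD: M=211.8600, payoff=14.1300, prob=0.008287
DUDDUD: M=199.1484, payoff=1.4184, prob=0.008287
UUDDUD: M=226.6902, payoff=28.9602, prob=0.013259
DDUDUD: M=188.2853, payoff=0.0000, prob=0.008287
UDUDUD: M=214.3247, payoff=16.5947, prob=0.013259
DUUDUD: M=214.3247, payoff=16.5947, prob=0.013259
UUUDUD: M=243.9654, payoff=46.2354, prob=0.021215
DDDUUD: M=188.2853, payoff=0.0000, prob=0.008287
UDDUUD: M=214.3247, payoff=16.5947, prob=0.013259
DUDUUD: M=214.3247, payoff=16.5947, prob=0.013259
UUDUUD: M=243.9654, payoff=46.2354, prob=0.021215
DDUUUD: M=214.3247, payoff=16.5947, prob=0.013259
UDUUUD: M=243.9654, payoff=46.2354, prob=0.021215
DUUUUD: M=243.9654, payoff=46.2354, prob=0.021215
UUUUUD: M=277.7052, payoff=79.9752, prob=0.033944
DDDDDU: M=186.1200, payoff=0.0000, prob=0.005179
UDDDDU: M=211.8600, payoff=14.1300, prob=0.008287
DUDDDU: M=199.1484, payoff=1.4184, prob=0.008287
UUDDDU: M=226.6902, payoff=28.9602, prob=0.013259
DDUDDU: M=187.1995, payoff=0.0000, prob=0.008287
UDUDDU: M=213.0888, payoff=15.3588, prob=0.013259
DUUDDU: M=213.0888, payoff=15.3588, prob=0.013259
UUUDDU: M=242.5585, payoff=44.8285, prob=0.021215
DDDUDU: M=186.1200, payoff=0.0000, prob=0.008287
UDDUDU: M=211.8600, payoff=14.1300, prob=0.013259
DUDUDU: M=201.4652, payoff=3.7352, prob=0.013259
UUDUDU: M=229.3274, payoff=31.5974, prob=0.021215
DDUUDU: M=201.4652, payoff=3.7352, prob=0.013259
UDUUDU: M=229.3274, payoff=31.5974, prob=0.021215
DUUUDU: M=229.3274, payoff=31.5974, prob=0.021215
UUUUDU: M=261.0429, payoff=63.3129, prob=0.033944
DDDDUU: M=186.1200, payoff=0.0000, prob=0.008287
UDDDUU: M=211.8600, payoff=14.1300, prob=0.013259
DUDDUU: M=201.4652, payoff=3.7352, prob=0.013259
UUDDUU: M=229.3274, payoff=31.5974, prob=0.021215
DDUDUU: M=201.4652, payoff=3.7352, prob=0.013259
UDUDUU: M=229.3274, payoff=31.5974, prob=0.021215
DUUDUU: M=229.3274, payoff=31.5974, prob=0.021215
UUUDUU: M=261.0429, payoff=63.3129, prob=0.033944
DDDUUU: M=201.4652, payoff=3.7352, prob=0.013259
UDDUUU: M=229.3274, payoff=31.5974, prob=0.021215
DUDUUU: M=229.3274, payoff=31.5974, prob=0.021215
UUDUUU: M=261.0429, payoff=63.3129, prob=0.033944
DDUUUU: M=229.3274, payoff=31.5974, prob=0.021215
UDUUUU: M=261.0429, payoff=63.3129, prob=0.033944
DUUUUU: M=261.0429, payoff=63.3129, prob=0.033944
UUUUUU: M=297.1446, payoff=99.4146, prob=0.054310
Price = Σ prob·payoff / R^6 = 36.767026 / 1.126162 = 32.6481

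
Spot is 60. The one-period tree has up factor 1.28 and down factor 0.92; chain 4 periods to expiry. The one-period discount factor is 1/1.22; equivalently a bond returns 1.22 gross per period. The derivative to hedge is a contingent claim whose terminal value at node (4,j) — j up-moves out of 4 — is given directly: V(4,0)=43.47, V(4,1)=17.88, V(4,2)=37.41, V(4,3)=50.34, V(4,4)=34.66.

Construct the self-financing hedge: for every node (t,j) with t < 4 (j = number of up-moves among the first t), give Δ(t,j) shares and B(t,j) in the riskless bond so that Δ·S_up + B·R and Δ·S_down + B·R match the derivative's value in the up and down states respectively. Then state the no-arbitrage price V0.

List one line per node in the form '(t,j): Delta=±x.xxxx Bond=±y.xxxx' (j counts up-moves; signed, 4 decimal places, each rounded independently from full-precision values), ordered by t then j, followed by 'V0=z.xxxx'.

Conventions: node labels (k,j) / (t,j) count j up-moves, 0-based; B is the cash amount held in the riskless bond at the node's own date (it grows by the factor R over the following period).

Risk-neutral probability p* = (R−d)/(u−d) = (1.22−0.92)/(1.28−0.92) = 0.8333.
Expiry values: V(4,0)=43.4700, V(4,1)=17.8800, V(4,2)=37.4100, V(4,3)=50.3400, V(4,4)=34.6600
(3,0): S=46.7213. Δ = (V_up−V_dn)/(S_up−S_dn) = (17.8800−43.4700)/(59.8032−42.9836) = -1.5214. V = [p*·17.8800 + (1−p*)·43.4700]/1.22 = 18.1516. B = V − Δ·S = 89.2350.
(3,1): S=65.0035. Δ = (V_up−V_dn)/(S_up−S_dn) = (37.4100−17.8800)/(83.2045−59.8032) = 0.8346. V = [p*·37.4100 + (1−p*)·17.8800]/1.22 = 27.9959. B = V − Δ·S = -26.2541.
(3,2): S=90.4397. Δ = (V_up−V_dn)/(S_up−S_dn) = (50.3400−37.4100)/(115.7628−83.2045) = 0.3971. V = [p*·50.3400 + (1−p*)·37.4100]/1.22 = 39.4959. B = V − Δ·S = 3.5792.
(3,3): S=125.8291. Δ = (V_up−V_dn)/(S_up−S_dn) = (34.6600−50.3400)/(161.0613−115.7628) = -0.3461. V = [p*·34.6600 + (1−p*)·50.3400]/1.22 = 30.5519. B = V − Δ·S = 74.1075.
(2,0): S=50.7840. Δ = (V_up−V_dn)/(S_up−S_dn) = (27.9959−18.1516)/(65.0035−46.7213) = 0.5385. V = [p*·27.9959 + (1−p*)·18.1516]/1.22 = 21.6026. B = V − Δ·S = -5.7426.
(2,1): S=70.6560. Δ = (V_up−V_dn)/(S_up−S_dn) = (39.4959−27.9959)/(90.4397−65.0035) = 0.4521. V = [p*·39.4959 + (1−p*)·27.9959]/1.22 = 30.8027. B = V − Δ·S = -1.1418.
(2,2): S=98.3040. Δ = (V_up−V_dn)/(S_up−S_dn) = (30.5519−39.4959)/(125.8291−90.4397) = -0.2527. V = [p*·30.5519 + (1−p*)·39.4959]/1.22 = 26.2644. B = V − Δ·S = 51.1088.
(1,0): S=55.2000. Δ = (V_up−V_dn)/(S_up−S_dn) = (30.8027−21.6026)/(70.6560−50.7840) = 0.4630. V = [p*·30.8027 + (1−p*)·21.6026]/1.22 = 23.9912. B = V − Δ·S = -1.5644.
(1,1): S=76.8000. Δ = (V_up−V_dn)/(S_up−S_dn) = (26.2644−30.8027)/(98.3040−70.6560) = -0.1641. V = [p*·26.2644 + (1−p*)·30.8027]/1.22 = 22.1482. B = V − Δ·S = 34.7544.
(0,0): S=60.0000. Δ = (V_up−V_dn)/(S_up−S_dn) = (22.1482−23.9912)/(76.8000−55.2000) = -0.0853. V = [p*·22.1482 + (1−p*)·23.9912]/1.22 = 18.4060. B = V − Δ·S = 23.5256.
Check: Δ(0,0)·S0 + B(0,0) = 18.4060 = V0.

(0,0): Delta=-0.0853 Bond=23.5256
(1,0): Delta=0.4630 Bond=-1.5644
(1,1): Delta=-0.1641 Bond=34.7544
(2,0): Delta=0.5385 Bond=-5.7426
(2,1): Delta=0.4521 Bond=-1.1418
(2,2): Delta=-0.2527 Bond=51.1088
(3,0): Delta=-1.5214 Bond=89.2350
(3,1): Delta=0.8346 Bond=-26.2541
(3,2): Delta=0.3971 Bond=3.5792
(3,3): Delta=-0.3461 Bond=74.1075
V0=18.4060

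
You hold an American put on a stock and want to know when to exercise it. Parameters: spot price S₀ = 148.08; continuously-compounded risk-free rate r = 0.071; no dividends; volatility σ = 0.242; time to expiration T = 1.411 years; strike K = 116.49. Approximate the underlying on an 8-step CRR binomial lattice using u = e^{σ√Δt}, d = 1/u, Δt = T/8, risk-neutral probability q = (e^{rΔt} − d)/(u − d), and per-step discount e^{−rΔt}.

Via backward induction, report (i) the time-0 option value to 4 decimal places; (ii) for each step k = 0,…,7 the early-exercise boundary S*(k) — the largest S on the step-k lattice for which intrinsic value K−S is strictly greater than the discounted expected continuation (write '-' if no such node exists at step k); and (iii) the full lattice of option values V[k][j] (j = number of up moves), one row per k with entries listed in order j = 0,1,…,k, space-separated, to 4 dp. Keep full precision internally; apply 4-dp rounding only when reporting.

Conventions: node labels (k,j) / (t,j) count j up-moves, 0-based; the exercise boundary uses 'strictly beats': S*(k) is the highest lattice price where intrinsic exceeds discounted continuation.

Δt=0.17638  u=1.10698  d=0.90336  q=0.53650  discount=0.98756
step 8 (expiry): payoffs max(K−S,0) = 50.8168 36.0143 17.8752 0.0000 0.0000 0.0000 0.0000 0.0000 0.0000
step 7: (k=7,j=0): S=72.6987, K−S=43.7913, hold=42.3417 ⇒ V=43.7913 exercise | (k=7,j=1): S=89.0848, K−S=27.4052, hold=25.9555 ⇒ V=27.4052 exercise | (k=7,j=2): S=109.1643, K−S=7.3257, hold=8.1820 ⇒ V=8.1820 continue | (k=7,j=3): S=133.7697, K−S=0.0000, hold=0.0000 ⇒ V=0.0000 continue | (k=7,j=4): S=163.9211, K−S=0.0000, hold=0.0000 ⇒ V=0.0000 continue | (k=7,j=5): S=200.8686, K−S=0.0000, hold=0.0000 ⇒ V=0.0000 continue | (k=7,j=6): S=246.1440, K−S=0.0000, hold=0.0000 ⇒ V=0.0000 continue | (k=7,j=7): S=301.6243, K−S=0.0000, hold=0.0000 ⇒ V=0.0000 continue  boundary S*=89.0848
step 6: (k=6,j=0): S=80.4757, K−S=36.0143, hold=34.5646 ⇒ V=36.0143 exercise | (k=6,j=1): S=98.6148, K−S=17.8752, hold=16.8792 ⇒ V=17.8752 exercise | (k=6,j=2): S=120.8424, K−S=0.0000, hold=3.7452 ⇒ V=3.7452 continue | (k=6,j=3): S=148.0800, K−S=0.0000, hold=0.0000 ⇒ V=0.0000 continue | (k=6,j=4): S=181.4569, K−S=0.0000, hold=0.0000 ⇒ V=0.0000 continue | (k=6,j=5): S=222.3569, K−S=0.0000, hold=0.0000 ⇒ V=0.0000 continue | (k=6,j=6): S=272.4757, K−S=0.0000, hold=0.0000 ⇒ V=0.0000 continue  boundary S*=98.6148
step 5: (k=5,j=0): S=89.0848, K−S=27.4052, hold=25.9555 ⇒ V=27.4052 exercise | (k=5,j=1): S=109.1643, K−S=7.3257, hold=10.1663 ⇒ V=10.1663 continue | (k=5,j=2): S=133.7697, K−S=0.0000, hold=1.7143 ⇒ V=1.7143 continue | (k=5,j=3): S=163.9211, K−S=0.0000, hold=0.0000 ⇒ V=0.0000 continue | (k=5,j=4): S=200.8686, K−S=0.0000, hold=0.0000 ⇒ V=0.0000 continue | (k=5,j=5): S=246.1440, K−S=0.0000, hold=0.0000 ⇒ V=0.0000 continue  boundary S*=89.0848
step 4: (k=4,j=0): S=98.6148, K−S=17.8752, hold=17.9306 ⇒ V=17.9306 continue | (k=4,j=1): S=120.8424, K−S=0.0000, hold=5.5617 ⇒ V=5.5617 continue | (k=4,j=2): S=148.0800, K−S=0.0000, hold=0.7847 ⇒ V=0.7847 continue | (k=4,j=3): S=181.4569, K−S=0.0000, hold=0.0000 ⇒ V=0.0000 continue | (k=4,j=4): S=222.3569, K−S=0.0000, hold=0.0000 ⇒ V=0.0000 continue  boundary S*=-
step 3: (k=3,j=0): S=109.1643, K−S=7.3257, hold=11.1541 ⇒ V=11.1541 continue | (k=3,j=1): S=133.7697, K−S=0.0000, hold=2.9615 ⇒ V=2.9615 continue | (k=3,j=2): S=163.9211, K−S=0.0000, hold=0.3592 ⇒ V=0.3592 continue | (k=3,j=3): S=200.8686, K−S=0.0000, hold=0.0000 ⇒ V=0.0000 continue  boundary S*=-
step 2: (k=2,j=0): S=120.8424, K−S=0.0000, hold=6.6746 ⇒ V=6.6746 continue | (k=2,j=1): S=148.0800, K−S=0.0000, hold=1.5459 ⇒ V=1.5459 continue | (k=2,j=2): S=181.4569, K−S=0.0000, hold=0.1644 ⇒ V=0.1644 continue  boundary S*=-
step 1: (k=1,j=0): S=133.7697, K−S=0.0000, hold=3.8742 ⇒ V=3.8742 continue | (k=1,j=1): S=163.9211, K−S=0.0000, hold=0.7947 ⇒ V=0.7947 continue  boundary S*=-
step 0: (k=0,j=0): S=148.0800, K−S=0.0000, hold=2.1944 ⇒ V=2.1944 continue  boundary S*=-

price = 2.1944
boundary = - - - - - 89.0848 98.6148 89.0848
tree:
2.1944
3.8742 0.7947
6.6746 1.5459 0.1644
11.1541 2.9615 0.3592 0.0000
17.9306 5.5617 0.7847 0.0000 0.0000
27.4052 10.1663 1.7143 0.0000 0.0000 0.0000
36.0143 17.8752 3.7452 0.0000 0.0000 0.0000 0.0000
43.7913 27.4052 8.1820 0.0000 0.0000 0.0000 0.0000 0.0000
50.8168 36.0143 17.8752 0.0000 0.0000 0.0000 0.0000 0.0000 0.0000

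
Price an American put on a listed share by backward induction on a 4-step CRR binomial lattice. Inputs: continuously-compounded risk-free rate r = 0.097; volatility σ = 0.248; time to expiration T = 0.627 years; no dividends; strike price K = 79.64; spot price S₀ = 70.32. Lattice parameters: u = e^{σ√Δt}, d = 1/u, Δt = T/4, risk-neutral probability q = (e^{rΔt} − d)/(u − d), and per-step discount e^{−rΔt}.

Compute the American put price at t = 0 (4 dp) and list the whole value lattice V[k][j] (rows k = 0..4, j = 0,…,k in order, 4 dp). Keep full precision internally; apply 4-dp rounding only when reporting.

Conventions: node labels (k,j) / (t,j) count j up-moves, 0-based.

Δt=0.15675, u=1.10317, d=0.90648, q=0.55337, disc=e^(-rΔt)=0.98491
k=4 terminal: V=max(K-S,0) → 32.1601 21.8578 9.3200 0.0000 0.0000
k=3: j=0 S=52.3784 intr=27.2616 cont=26.0599 V=27.2616[EX]; j=1 S=63.7436 intr=15.8964 cont=14.6946 V=15.8964[EX]; j=2 S=77.5749 intr=2.0651 cont=4.0998 V=4.0998[hold]; j=3 S=94.4073 intr=0.0000 cont=0.0000 V=0.0000[hold]
k=2: j=0 S=57.7822 intr=21.8578 cont=20.6560 V=21.8578[EX]; j=1 S=70.3200 intr=9.3200 cont=9.2272 V=9.3200[EX]; j=2 S=85.5782 intr=0.0000 cont=1.8035 V=1.8035[hold]
k=1: j=0 S=63.7436 intr=15.8964 cont=14.6946 V=15.8964[EX]; j=1 S=77.5749 intr=2.0651 cont=5.0827 V=5.0827[hold]
k=0: j=0 S=70.3200 intr=9.3200 cont=9.7629 V=9.7629[hold]

price = 9.7629
tree:
9.7629
15.8964 5.0827
21.8578 9.3200 1.8035
27.2616 15.8964 4.0998 0.0000
32.1601 21.8578 9.3200 0.0000 0.0000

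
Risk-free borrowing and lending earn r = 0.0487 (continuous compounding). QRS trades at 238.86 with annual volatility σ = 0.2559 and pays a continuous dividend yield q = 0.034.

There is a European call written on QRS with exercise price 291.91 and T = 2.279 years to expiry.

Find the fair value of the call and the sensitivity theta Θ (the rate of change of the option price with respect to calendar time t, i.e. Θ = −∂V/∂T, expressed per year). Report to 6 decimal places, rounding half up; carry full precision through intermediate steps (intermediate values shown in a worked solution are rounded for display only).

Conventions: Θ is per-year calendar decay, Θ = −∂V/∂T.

σ√T = 0.2559·√2.279 = 0.386316
d₁ = (ln(S/K) + (r−q+σ²/2)T) / (σ√T) = (ln(238.86/291.91) + (0.0487−0.034+0.2559²/2)·2.279) / 0.386316 = (-0.200568 + 0.108121) / 0.386316 = -0.239303
d₂ = d₁ − σ√T = -0.239303 − 0.386316 = -0.625619
e^{−rT} = 0.894950
e^{−qT} = 0.925440
N(d₁) = 0.405435,  N(d₂) = 0.265782
Call price V = S·e^{−qT}·N(d₁) − K·e^{−rT}·N(d₂) = 89.621682 − 69.434286 = 20.187396
φ(d₁) = (1/√(2π))·e^{−d₁²/2} = 0.387681
Θ = −S·e^{−qT}·φ(d₁)·σ/(2√T) + q·S·e^{−qT}·N(d₁) − r·K·e^{−rT}·N(d₂) = −7.263312 + 3.047137 − 3.381450 = -7.597624

price = 20.187396
Θ = -7.597624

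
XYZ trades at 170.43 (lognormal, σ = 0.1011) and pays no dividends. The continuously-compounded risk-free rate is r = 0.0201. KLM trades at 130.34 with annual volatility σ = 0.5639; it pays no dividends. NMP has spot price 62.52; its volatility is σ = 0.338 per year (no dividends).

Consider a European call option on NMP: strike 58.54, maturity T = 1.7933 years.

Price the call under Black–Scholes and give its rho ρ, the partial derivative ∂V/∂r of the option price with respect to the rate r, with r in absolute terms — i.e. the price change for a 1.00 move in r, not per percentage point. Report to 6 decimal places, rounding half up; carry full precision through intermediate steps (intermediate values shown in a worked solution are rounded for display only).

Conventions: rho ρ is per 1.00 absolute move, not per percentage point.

σ√T = 0.338·√1.7933 = 0.452630
d₁ = (ln(S/K) + (r+σ²/2)T) / (σ√T) = (ln(62.52/58.54) + (0.0201+0.338²/2)·1.7933) / 0.452630 = (0.065776 + 0.138482) / 0.452630 = 0.451270
d₂ = d₁ − σ√T = 0.451270 − 0.452630 = -0.001359
e^{−rT} = 0.964597
N(d₁) = 0.674103,  N(d₂) = 0.499458
Call price V = S·N(d₁) − K·e^{−rT}·N(d₂) = 42.144898 − 28.203117 = 13.941781
ρ = K·T·e^{−rT}·N(d₂) = 50.576649

price = 13.941781
ρ = 50.576649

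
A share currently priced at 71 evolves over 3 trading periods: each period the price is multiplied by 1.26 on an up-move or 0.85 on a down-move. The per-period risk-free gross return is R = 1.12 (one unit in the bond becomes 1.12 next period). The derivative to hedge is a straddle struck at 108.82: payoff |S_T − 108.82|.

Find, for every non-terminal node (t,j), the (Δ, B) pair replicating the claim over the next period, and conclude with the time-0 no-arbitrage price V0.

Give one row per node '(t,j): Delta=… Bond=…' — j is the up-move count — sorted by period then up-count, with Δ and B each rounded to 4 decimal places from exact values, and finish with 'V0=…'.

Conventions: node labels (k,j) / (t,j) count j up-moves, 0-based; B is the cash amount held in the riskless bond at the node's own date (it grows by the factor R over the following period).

(0,0): Delta=-0.2113 Bond=34.9552
(1,0): Delta=-1.0000 Bond=86.7506
(1,1): Delta=0.0646 Bond=14.4679
(2,0): Delta=-1.0000 Bond=97.1607
(2,1): Delta=-1.0000 Bond=97.1607
(2,2): Delta=0.4371 Bond=-25.7735
V0=19.9562

Arbitrage-free pricing uses the up-move probability p* = (R−d)/(u−d) = 0.6585, discounting each step at R = 1.12.
Payoffs at expiry: V(3,0)=65.2171, V(3,1)=44.1852, V(3,2)=13.0083, V(3,3)=33.2067
(2,0): S=51.2975. Δ = (V_up−V_dn)/(S_up−S_dn) = (44.1852−65.2171)/(64.6348−43.6029) = -1.0000. V = [p*·44.1852 + (1−p*)·65.2171]/1.12 = 45.8632. B = V − Δ·S = 97.1607.
(2,1): S=76.0410. Δ = (V_up−V_dn)/(S_up−S_dn) = (13.0083−44.1852)/(95.8117−64.6349) = -1.0000. V = [p*·13.0083 + (1−p*)·44.1852]/1.12 = 21.1197. B = V − Δ·S = 97.1607.
(2,2): S=112.7196. Δ = (V_up−V_dn)/(S_up−S_dn) = (33.2067−13.0083)/(142.0267−95.8117) = 0.4371. V = [p*·33.2067 + (1−p*)·13.0083]/1.12 = 23.4908. B = V − Δ·S = -25.7735.
(1,0): S=60.3500. Δ = (V_up−V_dn)/(S_up−S_dn) = (21.1197−45.8632)/(76.0410−51.2975) = -1.0000. V = [p*·21.1197 + (1−p*)·45.8632]/1.12 = 26.4006. B = V − Δ·S = 86.7506.
(1,1): S=89.4600. Δ = (V_up−V_dn)/(S_up−S_dn) = (23.4908−21.1197)/(112.7196−76.0410) = 0.0646. V = [p*·23.4908 + (1−p*)·21.1197]/1.12 = 20.2510. B = V − Δ·S = 14.4679.
(0,0): S=71.0000. Δ = (V_up−V_dn)/(S_up−S_dn) = (20.2510−26.4006)/(89.4600−60.3500) = -0.2113. V = [p*·20.2510 + (1−p*)·26.4006]/1.12 = 19.9562. B = V − Δ·S = 34.9552.
Sanity check at the root: Δ(0,0)·S0 + B(0,0) reproduces V0 = 19.9562.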